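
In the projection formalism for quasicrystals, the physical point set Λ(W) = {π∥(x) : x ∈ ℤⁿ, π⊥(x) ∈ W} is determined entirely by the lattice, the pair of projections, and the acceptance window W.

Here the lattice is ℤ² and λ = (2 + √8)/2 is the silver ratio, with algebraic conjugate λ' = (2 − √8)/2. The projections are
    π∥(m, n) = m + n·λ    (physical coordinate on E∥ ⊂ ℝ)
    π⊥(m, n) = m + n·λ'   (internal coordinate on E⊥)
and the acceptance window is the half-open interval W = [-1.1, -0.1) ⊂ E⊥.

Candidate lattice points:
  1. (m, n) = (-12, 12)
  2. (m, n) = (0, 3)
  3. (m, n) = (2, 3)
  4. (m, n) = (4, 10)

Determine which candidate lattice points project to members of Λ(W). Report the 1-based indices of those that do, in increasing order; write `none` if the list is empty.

λ' = (2−√8)/2 ≈ -0.4142.
candidate 1: (m,n)=(-12,12) → π∥ = -12+12·λ ≈ 16.9706, π⊥ = -12+12·λ' ≈ -16.9706 ∉ [-1.1, -0.1) ⇒ out
candidate 2: (m,n)=(0,3) → π∥ = 0+3·λ ≈ 7.2426, π⊥ = 0+3·λ' ≈ -1.2426 ∉ [-1.1, -0.1) ⇒ out
candidate 3: (m,n)=(2,3) → π∥ = 2+3·λ ≈ 9.2426, π⊥ = 2+3·λ' ≈ 0.7574 ∉ [-1.1, -0.1) ⇒ out
candidate 4: (m,n)=(4,10) → π∥ = 4+10·λ ≈ 28.1421, π⊥ = 4+10·λ' ≈ -0.1421 ∈ [-1.1, -0.1) ⇒ IN Λ

4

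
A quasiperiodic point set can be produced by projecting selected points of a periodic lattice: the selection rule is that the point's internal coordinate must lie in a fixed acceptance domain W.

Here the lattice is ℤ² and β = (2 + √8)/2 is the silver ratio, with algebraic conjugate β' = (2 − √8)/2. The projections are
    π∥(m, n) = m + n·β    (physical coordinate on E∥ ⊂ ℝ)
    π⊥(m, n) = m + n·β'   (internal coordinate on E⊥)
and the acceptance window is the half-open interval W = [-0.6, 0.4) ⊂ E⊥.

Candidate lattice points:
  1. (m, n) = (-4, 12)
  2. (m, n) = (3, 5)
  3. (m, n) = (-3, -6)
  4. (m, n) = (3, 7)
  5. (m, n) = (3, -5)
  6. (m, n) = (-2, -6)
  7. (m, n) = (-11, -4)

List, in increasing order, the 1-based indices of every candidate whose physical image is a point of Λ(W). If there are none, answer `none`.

3, 4

Compute β' = (2−√8)/2 = -0.414214, so π⊥(m,n) = m -0.414214·n.
[1] lift (-4,12): star map gives -8.970563; window check -0.6 ≤ -8.970563 < 0.4 is false → out
[2] lift (3,5): star map gives 0.928932; window check -0.6 ≤ 0.928932 < 0.4 is false → out
[3] lift (-3,-6): star map gives -0.514719; window check -0.6 ≤ -0.514719 < 0.4 is true → IN Λ
[4] lift (3,7): star map gives 0.100505; window check -0.6 ≤ 0.100505 < 0.4 is true → IN Λ
[5] lift (3,-5): star map gives 5.071068; window check -0.6 ≤ 5.071068 < 0.4 is false → out
[6] lift (-2,-6): star map gives 0.485281; window check -0.6 ≤ 0.485281 < 0.4 is false → out
[7] lift (-11,-4): star map gives -9.343146; window check -0.6 ≤ -9.343146 < 0.4 is false → out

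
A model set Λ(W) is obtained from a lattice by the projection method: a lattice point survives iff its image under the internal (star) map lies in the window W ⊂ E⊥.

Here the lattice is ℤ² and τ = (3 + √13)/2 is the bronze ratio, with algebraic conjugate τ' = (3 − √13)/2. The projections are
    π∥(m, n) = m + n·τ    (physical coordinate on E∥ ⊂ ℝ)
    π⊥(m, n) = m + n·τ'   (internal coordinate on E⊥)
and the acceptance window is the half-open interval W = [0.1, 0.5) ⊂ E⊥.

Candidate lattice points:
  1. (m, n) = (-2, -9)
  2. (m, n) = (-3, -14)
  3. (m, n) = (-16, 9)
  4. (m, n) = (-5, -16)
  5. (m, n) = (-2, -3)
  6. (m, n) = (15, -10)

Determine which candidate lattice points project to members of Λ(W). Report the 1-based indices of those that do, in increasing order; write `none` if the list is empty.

none

τ' = (3−√13)/2 ≈ -0.3028.
[1] lift (-2,-9): star map gives 0.7250; window check 0.1 ≤ 0.7250 < 0.5 is false → out
[2] lift (-3,-14): star map gives 1.2389; window check 0.1 ≤ 1.2389 < 0.5 is false → out
[3] lift (-16,9): star map gives -18.7250; window check 0.1 ≤ -18.7250 < 0.5 is false → out
[4] lift (-5,-16): star map gives -0.1556; window check 0.1 ≤ -0.1556 < 0.5 is false → out
[5] lift (-2,-3): star map gives -1.0917; window check 0.1 ≤ -1.0917 < 0.5 is false → out
[6] lift (15,-10): star map gives 18.0278; window check 0.1 ≤ 18.0278 < 0.5 is false → out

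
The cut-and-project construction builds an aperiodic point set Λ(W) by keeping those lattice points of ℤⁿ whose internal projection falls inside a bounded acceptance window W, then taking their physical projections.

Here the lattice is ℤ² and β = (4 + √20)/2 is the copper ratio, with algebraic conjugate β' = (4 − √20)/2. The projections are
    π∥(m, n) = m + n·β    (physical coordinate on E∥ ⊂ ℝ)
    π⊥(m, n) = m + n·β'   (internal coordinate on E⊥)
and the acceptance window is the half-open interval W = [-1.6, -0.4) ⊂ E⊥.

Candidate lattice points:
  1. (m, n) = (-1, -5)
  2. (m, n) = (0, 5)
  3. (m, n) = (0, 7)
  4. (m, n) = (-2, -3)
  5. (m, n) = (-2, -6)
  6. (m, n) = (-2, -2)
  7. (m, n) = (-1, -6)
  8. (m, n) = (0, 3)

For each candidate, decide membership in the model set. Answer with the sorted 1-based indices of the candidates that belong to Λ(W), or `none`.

Compute β' = (4−√20)/2 = -0.236068, so π⊥(m,n) = m -0.236068·n.
#1 (-1,-5): internal coord -1 + (-5)·β' = +0.180340; +0.180340 ∉ [-1.6, -0.4) → out
#2 (0,5): internal coord 0 + (5)·β' = -1.180340; -1.180340 ∈ [-1.6, -0.4) → IN Λ
#3 (0,7): internal coord 0 + (7)·β' = -1.652476; -1.652476 ∉ [-1.6, -0.4) → out
#4 (-2,-3): internal coord -2 + (-3)·β' = -1.291796; -1.291796 ∈ [-1.6, -0.4) → IN Λ
#5 (-2,-6): internal coord -2 + (-6)·β' = -0.583592; -0.583592 ∈ [-1.6, -0.4) → IN Λ
#6 (-2,-2): internal coord -2 + (-2)·β' = -1.527864; -1.527864 ∈ [-1.6, -0.4) → IN Λ
#7 (-1,-6): internal coord -1 + (-6)·β' = +0.416408; +0.416408 ∉ [-1.6, -0.4) → out
#8 (0,3): internal coord 0 + (3)·β' = -0.708204; -0.708204 ∈ [-1.6, -0.4) → IN Λ

2, 4, 5, 6, 8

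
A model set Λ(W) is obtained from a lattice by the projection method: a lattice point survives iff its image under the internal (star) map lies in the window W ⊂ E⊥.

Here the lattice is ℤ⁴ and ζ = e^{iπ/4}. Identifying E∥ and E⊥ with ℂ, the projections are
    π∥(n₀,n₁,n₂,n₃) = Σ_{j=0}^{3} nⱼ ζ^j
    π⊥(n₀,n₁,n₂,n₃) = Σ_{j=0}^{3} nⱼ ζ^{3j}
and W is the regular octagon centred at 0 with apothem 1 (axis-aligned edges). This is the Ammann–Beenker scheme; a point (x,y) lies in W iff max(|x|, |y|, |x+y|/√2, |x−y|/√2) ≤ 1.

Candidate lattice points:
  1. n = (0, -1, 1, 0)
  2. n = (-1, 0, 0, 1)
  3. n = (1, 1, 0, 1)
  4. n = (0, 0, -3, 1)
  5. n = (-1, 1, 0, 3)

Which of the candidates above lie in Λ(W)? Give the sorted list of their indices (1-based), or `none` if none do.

2

Internal map: ζ^{3j} for j=0..3 gives (1,0), (−√2/2,√2/2), (0,−1), (√2/2,√2/2).
candidate 1: n = (0, -1, 1, 0) → π⊥ ≈ (+0.7071, -1.7071); max(|x|,|y|,|x±y|/√2) = 1.7071 > 1 ⇒ ∉ W
candidate 2: n = (-1, 0, 0, 1) → π⊥ ≈ (-0.2929, +0.7071); max(|x|,|y|,|x±y|/√2) = 0.7071 ≤ 1 ⇒ ∈ W
candidate 3: n = (1, 1, 0, 1) → π⊥ ≈ (+1.0000, +1.4142); max(|x|,|y|,|x±y|/√2) = 1.7071 > 1 ⇒ ∉ W
candidate 4: n = (0, 0, -3, 1) → π⊥ ≈ (+0.7071, +3.7071); max(|x|,|y|,|x±y|/√2) = 3.7071 > 1 ⇒ ∉ W
candidate 5: n = (-1, 1, 0, 3) → π⊥ ≈ (+0.4142, +2.8284); max(|x|,|y|,|x±y|/√2) = 2.8284 > 1 ⇒ ∉ W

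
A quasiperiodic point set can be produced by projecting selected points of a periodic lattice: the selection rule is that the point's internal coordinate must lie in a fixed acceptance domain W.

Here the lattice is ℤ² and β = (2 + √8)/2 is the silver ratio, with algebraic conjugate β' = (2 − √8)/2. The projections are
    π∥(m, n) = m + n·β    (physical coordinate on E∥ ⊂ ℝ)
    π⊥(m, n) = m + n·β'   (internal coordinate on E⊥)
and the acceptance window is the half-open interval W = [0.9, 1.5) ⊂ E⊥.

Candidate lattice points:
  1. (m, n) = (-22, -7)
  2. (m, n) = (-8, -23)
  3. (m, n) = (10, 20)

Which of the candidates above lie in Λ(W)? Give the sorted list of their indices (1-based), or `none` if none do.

β' = (2−√8)/2 ≈ -0.414214.
[1] lift (-22,-7): star map gives -19.100505; window check 0.9 ≤ -19.100505 < 1.5 is false → out
[2] lift (-8,-23): star map gives 1.526912; window check 0.9 ≤ 1.526912 < 1.5 is false → out
[3] lift (10,20): star map gives 1.715729; window check 0.9 ≤ 1.715729 < 1.5 is false → out

none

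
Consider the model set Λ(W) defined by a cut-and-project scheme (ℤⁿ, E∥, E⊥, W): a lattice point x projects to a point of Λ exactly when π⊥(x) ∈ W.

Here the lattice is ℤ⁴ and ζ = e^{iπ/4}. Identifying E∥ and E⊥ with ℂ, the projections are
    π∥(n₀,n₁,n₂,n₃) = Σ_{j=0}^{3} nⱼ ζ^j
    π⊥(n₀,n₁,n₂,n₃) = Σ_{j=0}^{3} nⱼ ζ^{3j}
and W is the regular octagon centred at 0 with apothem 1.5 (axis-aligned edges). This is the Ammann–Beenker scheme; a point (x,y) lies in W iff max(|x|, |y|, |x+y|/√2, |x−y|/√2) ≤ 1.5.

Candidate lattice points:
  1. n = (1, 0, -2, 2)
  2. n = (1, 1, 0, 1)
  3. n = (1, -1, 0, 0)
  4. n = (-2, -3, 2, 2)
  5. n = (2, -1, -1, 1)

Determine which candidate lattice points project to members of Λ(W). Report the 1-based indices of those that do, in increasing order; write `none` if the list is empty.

π⊥(n) = n₀ + n₁ζ³ + n₂ζ⁶ + n₃ζ⁹ where ζ = e^{iπ/4}.
#1 (1, 0, -2, 2): internal (2.4142, 3.4142); octagon support 4.1213 vs apothem 1.5 → ∉ W
#2 (1, 1, 0, 1): internal (1.0000, 1.4142); octagon support 1.7071 vs apothem 1.5 → ∉ W
#3 (1, -1, 0, 0): internal (1.7071, -0.7071); octagon support 1.7071 vs apothem 1.5 → ∉ W
#4 (-2, -3, 2, 2): internal (1.5355, -2.7071); octagon support 3.0000 vs apothem 1.5 → ∉ W
#5 (2, -1, -1, 1): internal (3.4142, 1.0000); octagon support 3.4142 vs apothem 1.5 → ∉ W

none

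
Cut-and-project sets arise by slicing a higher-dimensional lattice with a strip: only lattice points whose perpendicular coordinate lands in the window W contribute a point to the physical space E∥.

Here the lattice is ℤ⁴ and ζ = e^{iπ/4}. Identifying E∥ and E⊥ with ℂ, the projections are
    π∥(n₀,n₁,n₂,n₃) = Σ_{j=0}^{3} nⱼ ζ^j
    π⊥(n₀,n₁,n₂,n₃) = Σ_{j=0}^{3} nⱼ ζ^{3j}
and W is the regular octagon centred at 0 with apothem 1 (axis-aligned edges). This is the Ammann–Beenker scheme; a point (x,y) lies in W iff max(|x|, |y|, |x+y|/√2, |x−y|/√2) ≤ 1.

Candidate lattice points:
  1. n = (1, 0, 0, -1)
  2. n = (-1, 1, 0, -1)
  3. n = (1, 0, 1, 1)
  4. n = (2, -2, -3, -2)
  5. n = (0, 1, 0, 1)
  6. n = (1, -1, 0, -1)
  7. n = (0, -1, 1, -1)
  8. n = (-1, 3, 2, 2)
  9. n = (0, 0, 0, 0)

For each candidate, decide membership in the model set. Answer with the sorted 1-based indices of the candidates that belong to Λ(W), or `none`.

1, 9

With ζ = e^{iπ/4} the internal vectors are ζ^0,ζ^3,ζ^6,ζ^9.
candidate 1: n = (1, 0, 0, -1) → π⊥ ≈ (+0.292893, -0.707107); max(|x|,|y|,|x±y|/√2) = 0.707107 ≤ 1 ⇒ ∈ W
candidate 2: n = (-1, 1, 0, -1) → π⊥ ≈ (-2.414214, +0.000000); max(|x|,|y|,|x±y|/√2) = 2.414214 > 1 ⇒ ∉ W
candidate 3: n = (1, 0, 1, 1) → π⊥ ≈ (+1.707107, -0.292893); max(|x|,|y|,|x±y|/√2) = 1.707107 > 1 ⇒ ∉ W
candidate 4: n = (2, -2, -3, -2) → π⊥ ≈ (+2.000000, +0.171573); max(|x|,|y|,|x±y|/√2) = 2.000000 > 1 ⇒ ∉ W
candidate 5: n = (0, 1, 0, 1) → π⊥ ≈ (+0.000000, +1.414214); max(|x|,|y|,|x±y|/√2) = 1.414214 > 1 ⇒ ∉ W
candidate 6: n = (1, -1, 0, -1) → π⊥ ≈ (+1.000000, -1.414214); max(|x|,|y|,|x±y|/√2) = 1.707107 > 1 ⇒ ∉ W
candidate 7: n = (0, -1, 1, -1) → π⊥ ≈ (+0.000000, -2.414214); max(|x|,|y|,|x±y|/√2) = 2.414214 > 1 ⇒ ∉ W
candidate 8: n = (-1, 3, 2, 2) → π⊥ ≈ (-1.707107, +1.535534); max(|x|,|y|,|x±y|/√2) = 2.292893 > 1 ⇒ ∉ W
candidate 9: n = (0, 0, 0, 0) → π⊥ ≈ (+0.000000, +0.000000); max(|x|,|y|,|x±y|/√2) = 0.000000 ≤ 1 ⇒ ∈ W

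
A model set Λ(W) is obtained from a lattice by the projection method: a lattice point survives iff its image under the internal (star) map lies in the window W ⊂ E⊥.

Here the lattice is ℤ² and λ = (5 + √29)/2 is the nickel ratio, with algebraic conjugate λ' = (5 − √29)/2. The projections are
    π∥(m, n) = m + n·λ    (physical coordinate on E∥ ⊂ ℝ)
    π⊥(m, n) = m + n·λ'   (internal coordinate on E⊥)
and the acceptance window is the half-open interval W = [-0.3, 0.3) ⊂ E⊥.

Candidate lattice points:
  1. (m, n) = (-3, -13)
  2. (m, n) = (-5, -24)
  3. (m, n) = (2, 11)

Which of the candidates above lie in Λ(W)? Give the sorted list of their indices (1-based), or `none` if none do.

λ' = (5−√29)/2 ≈ -0.19258.
candidate 1: (m,n)=(-3,-13) → π∥ = -3-13·λ ≈ -70.50357, π⊥ = -3-13·λ' ≈ -0.49643 ∉ [-0.3, 0.3) ⇒ out
candidate 2: (m,n)=(-5,-24) → π∥ = -5-24·λ ≈ -129.62198, π⊥ = -5-24·λ' ≈ -0.37802 ∉ [-0.3, 0.3) ⇒ out
candidate 3: (m,n)=(2,11) → π∥ = 2+11·λ ≈ 59.11841, π⊥ = 2+11·λ' ≈ -0.11841 ∈ [-0.3, 0.3) ⇒ IN Λ

3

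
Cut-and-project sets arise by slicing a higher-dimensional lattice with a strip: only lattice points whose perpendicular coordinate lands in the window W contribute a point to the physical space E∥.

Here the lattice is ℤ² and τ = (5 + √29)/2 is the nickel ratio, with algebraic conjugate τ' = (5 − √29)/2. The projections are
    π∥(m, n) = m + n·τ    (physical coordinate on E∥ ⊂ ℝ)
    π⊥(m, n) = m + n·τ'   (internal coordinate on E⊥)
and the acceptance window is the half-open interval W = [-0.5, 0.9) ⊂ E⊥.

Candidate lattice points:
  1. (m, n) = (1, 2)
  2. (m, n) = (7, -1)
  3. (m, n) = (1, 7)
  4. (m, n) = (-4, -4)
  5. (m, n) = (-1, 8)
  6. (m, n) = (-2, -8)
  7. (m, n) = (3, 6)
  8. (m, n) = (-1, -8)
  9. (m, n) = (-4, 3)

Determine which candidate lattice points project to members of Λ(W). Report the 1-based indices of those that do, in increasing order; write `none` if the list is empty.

Numerically τ ≈ 5.192582 and τ' = −1/τ ≈ -0.192582.
[1] lift (1,2): star map gives 0.614835; window check -0.5 ≤ 0.614835 < 0.9 is true → IN Λ
[2] lift (7,-1): star map gives 7.192582; window check -0.5 ≤ 7.192582 < 0.9 is false → out
[3] lift (1,7): star map gives -0.348077; window check -0.5 ≤ -0.348077 < 0.9 is true → IN Λ
[4] lift (-4,-4): star map gives -3.229670; window check -0.5 ≤ -3.229670 < 0.9 is false → out
[5] lift (-1,8): star map gives -2.540659; window check -0.5 ≤ -2.540659 < 0.9 is false → out
[6] lift (-2,-8): star map gives -0.459341; window check -0.5 ≤ -0.459341 < 0.9 is true → IN Λ
[7] lift (3,6): star map gives 1.844506; window check -0.5 ≤ 1.844506 < 0.9 is false → out
[8] lift (-1,-8): star map gives 0.540659; window check -0.5 ≤ 0.540659 < 0.9 is true → IN Λ
[9] lift (-4,3): star map gives -4.577747; window check -0.5 ≤ -4.577747 < 0.9 is false → out

1, 3, 6, 8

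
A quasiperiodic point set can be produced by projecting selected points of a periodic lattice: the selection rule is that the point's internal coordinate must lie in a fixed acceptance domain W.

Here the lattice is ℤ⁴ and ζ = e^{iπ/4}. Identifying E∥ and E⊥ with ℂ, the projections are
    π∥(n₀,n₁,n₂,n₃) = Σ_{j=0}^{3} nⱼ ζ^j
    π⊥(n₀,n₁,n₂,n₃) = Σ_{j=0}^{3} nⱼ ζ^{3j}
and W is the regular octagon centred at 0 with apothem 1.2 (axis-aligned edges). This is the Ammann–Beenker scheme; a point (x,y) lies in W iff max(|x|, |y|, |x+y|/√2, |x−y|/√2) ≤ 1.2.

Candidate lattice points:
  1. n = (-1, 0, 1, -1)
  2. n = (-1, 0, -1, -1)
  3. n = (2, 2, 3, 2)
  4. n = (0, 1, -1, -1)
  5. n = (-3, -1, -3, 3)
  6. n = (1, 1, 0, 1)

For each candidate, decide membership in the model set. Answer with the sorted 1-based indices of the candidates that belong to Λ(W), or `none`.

π⊥(n) = n₀ + n₁ζ³ + n₂ζ⁶ + n₃ζ⁹ where ζ = e^{iπ/4}.
candidate 1: n = (-1, 0, 1, -1) → π⊥ ≈ (-1.7071, -1.7071); max(|x|,|y|,|x±y|/√2) = 2.4142 > 1.2 ⇒ ∉ W
candidate 2: n = (-1, 0, -1, -1) → π⊥ ≈ (-1.7071, +0.2929); max(|x|,|y|,|x±y|/√2) = 1.7071 > 1.2 ⇒ ∉ W
candidate 3: n = (2, 2, 3, 2) → π⊥ ≈ (+2.0000, -0.1716); max(|x|,|y|,|x±y|/√2) = 2.0000 > 1.2 ⇒ ∉ W
candidate 4: n = (0, 1, -1, -1) → π⊥ ≈ (-1.4142, +1.0000); max(|x|,|y|,|x±y|/√2) = 1.7071 > 1.2 ⇒ ∉ W
candidate 5: n = (-3, -1, -3, 3) → π⊥ ≈ (-0.1716, +4.4142); max(|x|,|y|,|x±y|/√2) = 4.4142 > 1.2 ⇒ ∉ W
candidate 6: n = (1, 1, 0, 1) → π⊥ ≈ (+1.0000, +1.4142); max(|x|,|y|,|x±y|/√2) = 1.7071 > 1.2 ⇒ ∉ W

none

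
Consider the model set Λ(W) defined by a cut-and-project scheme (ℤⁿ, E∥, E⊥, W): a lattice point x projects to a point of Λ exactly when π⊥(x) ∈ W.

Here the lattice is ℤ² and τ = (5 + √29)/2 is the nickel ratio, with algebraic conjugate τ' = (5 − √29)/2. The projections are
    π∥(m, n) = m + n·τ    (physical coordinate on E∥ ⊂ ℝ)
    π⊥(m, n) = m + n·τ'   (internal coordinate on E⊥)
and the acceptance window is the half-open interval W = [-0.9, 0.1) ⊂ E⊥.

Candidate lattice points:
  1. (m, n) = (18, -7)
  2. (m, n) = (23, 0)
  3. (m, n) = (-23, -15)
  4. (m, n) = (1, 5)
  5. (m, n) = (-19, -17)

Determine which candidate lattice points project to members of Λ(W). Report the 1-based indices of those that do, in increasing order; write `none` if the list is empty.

τ' = (5−√29)/2 ≈ -0.19258.
[1] lift (18,-7): star map gives 19.34808; window check -0.9 ≤ 19.34808 < 0.1 is false → out
[2] lift (23,0): star map gives 23.00000; window check -0.9 ≤ 23.00000 < 0.1 is false → out
[3] lift (-23,-15): star map gives -20.11126; window check -0.9 ≤ -20.11126 < 0.1 is false → out
[4] lift (1,5): star map gives 0.03709; window check -0.9 ≤ 0.03709 < 0.1 is true → IN Λ
[5] lift (-19,-17): star map gives -15.72610; window check -0.9 ≤ -15.72610 < 0.1 is false → out

4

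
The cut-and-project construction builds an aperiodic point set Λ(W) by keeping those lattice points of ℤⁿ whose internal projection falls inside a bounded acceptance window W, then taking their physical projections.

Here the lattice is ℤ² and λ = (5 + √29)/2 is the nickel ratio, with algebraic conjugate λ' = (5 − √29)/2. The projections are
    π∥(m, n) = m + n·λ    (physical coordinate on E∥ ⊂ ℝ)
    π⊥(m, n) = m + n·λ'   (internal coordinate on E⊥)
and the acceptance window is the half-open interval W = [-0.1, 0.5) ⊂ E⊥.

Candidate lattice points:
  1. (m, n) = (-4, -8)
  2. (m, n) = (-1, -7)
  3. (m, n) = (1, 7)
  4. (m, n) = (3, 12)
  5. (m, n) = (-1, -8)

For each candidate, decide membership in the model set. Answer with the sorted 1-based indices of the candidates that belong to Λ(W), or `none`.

2

Numerically λ ≈ 5.19258 and λ' = −1/λ ≈ -0.19258.
[1] lift (-4,-8): star map gives -2.45934; window check -0.1 ≤ -2.45934 < 0.5 is false → out
[2] lift (-1,-7): star map gives 0.34808; window check -0.1 ≤ 0.34808 < 0.5 is true → IN Λ
[3] lift (1,7): star map gives -0.34808; window check -0.1 ≤ -0.34808 < 0.5 is false → out
[4] lift (3,12): star map gives 0.68901; window check -0.1 ≤ 0.68901 < 0.5 is false → out
[5] lift (-1,-8): star map gives 0.54066; window check -0.1 ≤ 0.54066 < 0.5 is false → out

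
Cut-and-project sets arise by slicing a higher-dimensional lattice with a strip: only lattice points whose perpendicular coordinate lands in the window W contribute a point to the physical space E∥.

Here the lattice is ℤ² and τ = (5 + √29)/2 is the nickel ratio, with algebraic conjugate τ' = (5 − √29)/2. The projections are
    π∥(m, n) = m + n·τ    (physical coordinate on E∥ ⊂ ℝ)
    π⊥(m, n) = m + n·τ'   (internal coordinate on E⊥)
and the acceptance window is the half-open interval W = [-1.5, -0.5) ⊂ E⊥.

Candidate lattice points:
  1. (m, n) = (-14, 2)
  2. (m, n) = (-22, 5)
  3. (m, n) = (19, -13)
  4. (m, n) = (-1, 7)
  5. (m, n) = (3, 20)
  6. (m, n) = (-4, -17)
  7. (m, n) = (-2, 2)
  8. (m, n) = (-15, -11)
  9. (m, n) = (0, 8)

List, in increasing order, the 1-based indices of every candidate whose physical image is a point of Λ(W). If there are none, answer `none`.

5, 6

τ' = (5−√29)/2 ≈ -0.1926.
#1 (-14,2): internal coord -14 + (2)·τ' = -14.3852; -14.3852 ∉ [-1.5, -0.5) → out
#2 (-22,5): internal coord -22 + (5)·τ' = -22.9629; -22.9629 ∉ [-1.5, -0.5) → out
#3 (19,-13): internal coord 19 + (-13)·τ' = +21.5036; +21.5036 ∉ [-1.5, -0.5) → out
#4 (-1,7): internal coord -1 + (7)·τ' = -2.3481; -2.3481 ∉ [-1.5, -0.5) → out
#5 (3,20): internal coord 3 + (20)·τ' = -0.8516; -0.8516 ∈ [-1.5, -0.5) → IN Λ
#6 (-4,-17): internal coord -4 + (-17)·τ' = -0.7261; -0.7261 ∈ [-1.5, -0.5) → IN Λ
#7 (-2,2): internal coord -2 + (2)·τ' = -2.3852; -2.3852 ∉ [-1.5, -0.5) → out
#8 (-15,-11): internal coord -15 + (-11)·τ' = -12.8816; -12.8816 ∉ [-1.5, -0.5) → out
#9 (0,8): internal coord 0 + (8)·τ' = -1.5407; -1.5407 ∉ [-1.5, -0.5) → out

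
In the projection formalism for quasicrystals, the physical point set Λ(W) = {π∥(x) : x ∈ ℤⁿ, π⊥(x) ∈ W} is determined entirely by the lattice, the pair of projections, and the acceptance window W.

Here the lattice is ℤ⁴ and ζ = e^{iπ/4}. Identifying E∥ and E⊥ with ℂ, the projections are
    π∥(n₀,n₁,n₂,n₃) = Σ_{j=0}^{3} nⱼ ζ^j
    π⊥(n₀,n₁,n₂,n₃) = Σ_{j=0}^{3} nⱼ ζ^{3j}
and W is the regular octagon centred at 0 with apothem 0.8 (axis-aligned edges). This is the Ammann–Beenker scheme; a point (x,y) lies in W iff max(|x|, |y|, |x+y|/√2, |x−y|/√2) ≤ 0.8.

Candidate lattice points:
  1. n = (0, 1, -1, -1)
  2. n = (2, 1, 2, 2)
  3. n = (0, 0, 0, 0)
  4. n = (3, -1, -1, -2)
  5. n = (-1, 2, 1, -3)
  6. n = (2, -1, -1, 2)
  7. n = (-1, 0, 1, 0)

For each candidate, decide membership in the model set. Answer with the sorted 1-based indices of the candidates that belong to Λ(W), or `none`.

3

π⊥(n) = n₀ + n₁ζ³ + n₂ζ⁶ + n₃ζ⁹ where ζ = e^{iπ/4}.
candidate 1: n = (0, 1, -1, -1) → π⊥ ≈ (-1.41421, +1.00000); max(|x|,|y|,|x±y|/√2) = 1.70711 > 0.8 ⇒ ∉ W
candidate 2: n = (2, 1, 2, 2) → π⊥ ≈ (+2.70711, +0.12132); max(|x|,|y|,|x±y|/√2) = 2.70711 > 0.8 ⇒ ∉ W
candidate 3: n = (0, 0, 0, 0) → π⊥ ≈ (+0.00000, +0.00000); max(|x|,|y|,|x±y|/√2) = 0.00000 ≤ 0.8 ⇒ ∈ W
candidate 4: n = (3, -1, -1, -2) → π⊥ ≈ (+2.29289, -1.12132); max(|x|,|y|,|x±y|/√2) = 2.41421 > 0.8 ⇒ ∉ W
candidate 5: n = (-1, 2, 1, -3) → π⊥ ≈ (-4.53553, -1.70711); max(|x|,|y|,|x±y|/√2) = 4.53553 > 0.8 ⇒ ∉ W
candidate 6: n = (2, -1, -1, 2) → π⊥ ≈ (+4.12132, +1.70711); max(|x|,|y|,|x±y|/√2) = 4.12132 > 0.8 ⇒ ∉ W
candidate 7: n = (-1, 0, 1, 0) → π⊥ ≈ (-1.00000, -1.00000); max(|x|,|y|,|x±y|/√2) = 1.41421 > 0.8 ⇒ ∉ W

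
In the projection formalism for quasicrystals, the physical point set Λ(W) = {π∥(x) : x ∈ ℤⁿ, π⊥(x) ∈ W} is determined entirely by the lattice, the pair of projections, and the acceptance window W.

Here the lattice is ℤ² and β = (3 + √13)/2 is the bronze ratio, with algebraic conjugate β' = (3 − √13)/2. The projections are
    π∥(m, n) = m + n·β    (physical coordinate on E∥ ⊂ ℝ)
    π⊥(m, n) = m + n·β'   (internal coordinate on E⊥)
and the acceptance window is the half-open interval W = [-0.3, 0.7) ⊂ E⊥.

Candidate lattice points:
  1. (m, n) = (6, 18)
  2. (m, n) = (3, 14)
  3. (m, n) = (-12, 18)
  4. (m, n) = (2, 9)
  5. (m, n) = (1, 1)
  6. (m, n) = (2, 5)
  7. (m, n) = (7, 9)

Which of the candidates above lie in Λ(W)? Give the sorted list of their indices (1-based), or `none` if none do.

Compute β' = (3−√13)/2 = -0.30278, so π⊥(m,n) = m -0.30278·n.
#1 (6,18): internal coord 6 + (18)·β' = +0.55004; +0.55004 ∈ [-0.3, 0.7) → IN Λ
#2 (3,14): internal coord 3 + (14)·β' = -1.23886; -1.23886 ∉ [-0.3, 0.7) → out
#3 (-12,18): internal coord -12 + (18)·β' = -17.44996; -17.44996 ∉ [-0.3, 0.7) → out
#4 (2,9): internal coord 2 + (9)·β' = -0.72498; -0.72498 ∉ [-0.3, 0.7) → out
#5 (1,1): internal coord 1 + (1)·β' = +0.69722; +0.69722 ∈ [-0.3, 0.7) → IN Λ
#6 (2,5): internal coord 2 + (5)·β' = +0.48612; +0.48612 ∈ [-0.3, 0.7) → IN Λ
#7 (7,9): internal coord 7 + (9)·β' = +4.27502; +4.27502 ∉ [-0.3, 0.7) → out

1, 5, 6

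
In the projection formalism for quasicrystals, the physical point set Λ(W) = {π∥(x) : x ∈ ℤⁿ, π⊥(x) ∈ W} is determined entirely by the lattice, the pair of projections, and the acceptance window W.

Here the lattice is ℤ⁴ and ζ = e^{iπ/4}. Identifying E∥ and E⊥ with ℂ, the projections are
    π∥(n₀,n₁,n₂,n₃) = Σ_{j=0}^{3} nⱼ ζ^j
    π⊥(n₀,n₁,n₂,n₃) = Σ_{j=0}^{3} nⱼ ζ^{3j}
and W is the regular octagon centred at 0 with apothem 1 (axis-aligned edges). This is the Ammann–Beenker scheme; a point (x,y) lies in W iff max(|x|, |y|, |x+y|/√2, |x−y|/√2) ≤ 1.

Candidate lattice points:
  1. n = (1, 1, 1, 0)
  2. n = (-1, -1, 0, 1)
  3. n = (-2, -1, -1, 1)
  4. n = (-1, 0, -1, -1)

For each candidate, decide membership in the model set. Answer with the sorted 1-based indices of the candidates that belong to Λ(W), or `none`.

1, 2

With ζ = e^{iπ/4} the internal vectors are ζ^0,ζ^3,ζ^6,ζ^9.
#1 (1, 1, 1, 0): internal (0.292893, -0.292893); octagon support 0.414214 vs apothem 1 → ∈ W
#2 (-1, -1, 0, 1): internal (0.414214, 0.000000); octagon support 0.414214 vs apothem 1 → ∈ W
#3 (-2, -1, -1, 1): internal (-0.585786, 1.000000); octagon support 1.121320 vs apothem 1 → ∉ W
#4 (-1, 0, -1, -1): internal (-1.707107, 0.292893); octagon support 1.707107 vs apothem 1 → ∉ W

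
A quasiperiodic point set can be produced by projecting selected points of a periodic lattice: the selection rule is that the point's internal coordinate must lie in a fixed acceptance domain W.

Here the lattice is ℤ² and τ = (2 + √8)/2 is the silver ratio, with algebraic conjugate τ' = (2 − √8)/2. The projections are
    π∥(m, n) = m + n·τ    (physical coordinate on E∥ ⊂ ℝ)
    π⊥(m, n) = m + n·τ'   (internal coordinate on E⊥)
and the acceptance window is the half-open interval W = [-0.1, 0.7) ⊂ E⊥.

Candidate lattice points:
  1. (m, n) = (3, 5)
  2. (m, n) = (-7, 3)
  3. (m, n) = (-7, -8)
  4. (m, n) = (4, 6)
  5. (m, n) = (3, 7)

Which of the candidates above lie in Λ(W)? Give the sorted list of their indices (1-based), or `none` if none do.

5

Compute τ' = (2−√8)/2 = -0.41421, so π⊥(m,n) = m -0.41421·n.
#1 (3,5): internal coord 3 + (5)·τ' = +0.92893; +0.92893 ∉ [-0.1, 0.7) → out
#2 (-7,3): internal coord -7 + (3)·τ' = -8.24264; -8.24264 ∉ [-0.1, 0.7) → out
#3 (-7,-8): internal coord -7 + (-8)·τ' = -3.68629; -3.68629 ∉ [-0.1, 0.7) → out
#4 (4,6): internal coord 4 + (6)·τ' = +1.51472; +1.51472 ∉ [-0.1, 0.7) → out
#5 (3,7): internal coord 3 + (7)·τ' = +0.10051; +0.10051 ∈ [-0.1, 0.7) → IN Λ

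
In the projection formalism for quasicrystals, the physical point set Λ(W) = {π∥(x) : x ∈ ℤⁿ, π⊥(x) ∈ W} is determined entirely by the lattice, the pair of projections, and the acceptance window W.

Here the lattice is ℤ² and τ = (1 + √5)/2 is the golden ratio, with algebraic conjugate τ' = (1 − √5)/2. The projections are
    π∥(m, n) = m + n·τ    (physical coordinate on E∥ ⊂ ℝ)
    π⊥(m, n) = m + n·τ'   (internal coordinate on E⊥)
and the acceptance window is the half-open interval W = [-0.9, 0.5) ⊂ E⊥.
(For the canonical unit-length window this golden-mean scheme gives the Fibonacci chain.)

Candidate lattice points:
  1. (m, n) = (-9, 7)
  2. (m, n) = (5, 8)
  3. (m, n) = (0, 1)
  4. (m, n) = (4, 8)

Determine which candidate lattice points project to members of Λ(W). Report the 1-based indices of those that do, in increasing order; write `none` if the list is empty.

2, 3

τ' = (1−√5)/2 ≈ -0.618034.
#1 (-9,7): internal coord -9 + (7)·τ' = -13.326238; -13.326238 ∉ [-0.9, 0.5) → out
#2 (5,8): internal coord 5 + (8)·τ' = +0.055728; +0.055728 ∈ [-0.9, 0.5) → IN Λ
#3 (0,1): internal coord 0 + (1)·τ' = -0.618034; -0.618034 ∈ [-0.9, 0.5) → IN Λ
#4 (4,8): internal coord 4 + (8)·τ' = -0.944272; -0.944272 ∉ [-0.9, 0.5) → out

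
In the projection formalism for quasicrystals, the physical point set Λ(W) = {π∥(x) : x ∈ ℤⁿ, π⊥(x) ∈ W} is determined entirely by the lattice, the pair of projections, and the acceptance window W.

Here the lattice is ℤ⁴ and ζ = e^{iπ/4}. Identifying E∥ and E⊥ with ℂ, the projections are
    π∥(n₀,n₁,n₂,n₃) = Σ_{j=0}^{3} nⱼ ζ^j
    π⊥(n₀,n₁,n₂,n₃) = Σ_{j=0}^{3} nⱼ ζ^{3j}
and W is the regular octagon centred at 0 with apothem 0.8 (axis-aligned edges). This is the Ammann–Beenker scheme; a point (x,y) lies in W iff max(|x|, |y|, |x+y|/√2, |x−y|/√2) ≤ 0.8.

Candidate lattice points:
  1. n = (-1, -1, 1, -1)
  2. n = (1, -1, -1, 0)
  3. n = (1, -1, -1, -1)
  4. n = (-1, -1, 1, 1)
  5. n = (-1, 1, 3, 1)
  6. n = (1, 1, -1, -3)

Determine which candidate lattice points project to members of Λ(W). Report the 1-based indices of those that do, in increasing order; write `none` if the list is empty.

π⊥(n) = n₀ + n₁ζ³ + n₂ζ⁶ + n₃ζ⁹ where ζ = e^{iπ/4}.
#1 (-1, -1, 1, -1): internal (-1.0000, -2.4142); octagon support 2.4142 vs apothem 0.8 → ∉ W
#2 (1, -1, -1, 0): internal (1.7071, 0.2929); octagon support 1.7071 vs apothem 0.8 → ∉ W
#3 (1, -1, -1, -1): internal (1.0000, -0.4142); octagon support 1.0000 vs apothem 0.8 → ∉ W
#4 (-1, -1, 1, 1): internal (0.4142, -1.0000); octagon support 1.0000 vs apothem 0.8 → ∉ W
#5 (-1, 1, 3, 1): internal (-1.0000, -1.5858); octagon support 1.8284 vs apothem 0.8 → ∉ W
#6 (1, 1, -1, -3): internal (-1.8284, -0.4142); octagon support 1.8284 vs apothem 0.8 → ∉ W

none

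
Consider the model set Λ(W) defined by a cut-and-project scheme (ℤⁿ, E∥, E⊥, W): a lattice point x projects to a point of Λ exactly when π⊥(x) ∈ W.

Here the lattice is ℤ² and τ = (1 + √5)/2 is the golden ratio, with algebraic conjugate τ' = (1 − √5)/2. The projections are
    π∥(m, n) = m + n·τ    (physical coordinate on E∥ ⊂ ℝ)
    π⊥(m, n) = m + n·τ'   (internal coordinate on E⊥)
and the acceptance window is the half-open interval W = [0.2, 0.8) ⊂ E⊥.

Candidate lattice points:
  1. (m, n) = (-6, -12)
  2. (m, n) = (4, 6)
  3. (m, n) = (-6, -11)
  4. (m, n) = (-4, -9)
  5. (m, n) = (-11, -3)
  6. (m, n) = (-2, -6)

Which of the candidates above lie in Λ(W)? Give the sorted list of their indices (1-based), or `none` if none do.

Numerically τ ≈ 1.6180 and τ' = −1/τ ≈ -0.6180.
#1 (-6,-12): internal coord -6 + (-12)·τ' = +1.4164; +1.4164 ∉ [0.2, 0.8) → out
#2 (4,6): internal coord 4 + (6)·τ' = +0.2918; +0.2918 ∈ [0.2, 0.8) → IN Λ
#3 (-6,-11): internal coord -6 + (-11)·τ' = +0.7984; +0.7984 ∈ [0.2, 0.8) → IN Λ
#4 (-4,-9): internal coord -4 + (-9)·τ' = +1.5623; +1.5623 ∉ [0.2, 0.8) → out
#5 (-11,-3): internal coord -11 + (-3)·τ' = -9.1459; -9.1459 ∉ [0.2, 0.8) → out
#6 (-2,-6): internal coord -2 + (-6)·τ' = +1.7082; +1.7082 ∉ [0.2, 0.8) → out

2, 3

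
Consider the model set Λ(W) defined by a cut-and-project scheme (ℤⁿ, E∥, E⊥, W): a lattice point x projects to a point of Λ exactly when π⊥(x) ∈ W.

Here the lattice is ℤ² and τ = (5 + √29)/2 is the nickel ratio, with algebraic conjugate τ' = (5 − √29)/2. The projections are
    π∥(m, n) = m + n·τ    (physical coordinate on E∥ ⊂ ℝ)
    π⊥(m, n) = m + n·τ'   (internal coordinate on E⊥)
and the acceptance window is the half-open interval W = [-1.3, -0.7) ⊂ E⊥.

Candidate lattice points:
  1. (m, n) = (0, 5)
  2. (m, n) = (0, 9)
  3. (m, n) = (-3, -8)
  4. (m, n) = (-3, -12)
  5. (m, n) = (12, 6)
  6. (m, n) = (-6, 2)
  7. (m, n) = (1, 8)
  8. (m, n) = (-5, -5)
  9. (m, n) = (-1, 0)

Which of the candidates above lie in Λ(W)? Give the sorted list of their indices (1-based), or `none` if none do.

Compute τ' = (5−√29)/2 = -0.192582, so π⊥(m,n) = m -0.192582·n.
[1] lift (0,5): star map gives -0.962912; window check -1.3 ≤ -0.962912 < -0.7 is true → IN Λ
[2] lift (0,9): star map gives -1.733242; window check -1.3 ≤ -1.733242 < -0.7 is false → out
[3] lift (-3,-8): star map gives -1.459341; window check -1.3 ≤ -1.459341 < -0.7 is false → out
[4] lift (-3,-12): star map gives -0.689011; window check -1.3 ≤ -0.689011 < -0.7 is false → out
[5] lift (12,6): star map gives 10.844506; window check -1.3 ≤ 10.844506 < -0.7 is false → out
[6] lift (-6,2): star map gives -6.385165; window check -1.3 ≤ -6.385165 < -0.7 is false → out
[7] lift (1,8): star map gives -0.540659; window check -1.3 ≤ -0.540659 < -0.7 is false → out
[8] lift (-5,-5): star map gives -4.037088; window check -1.3 ≤ -4.037088 < -0.7 is false → out
[9] lift (-1,0): star map gives -1.000000; window check -1.3 ≤ -1.000000 < -0.7 is true → IN Λ

1, 9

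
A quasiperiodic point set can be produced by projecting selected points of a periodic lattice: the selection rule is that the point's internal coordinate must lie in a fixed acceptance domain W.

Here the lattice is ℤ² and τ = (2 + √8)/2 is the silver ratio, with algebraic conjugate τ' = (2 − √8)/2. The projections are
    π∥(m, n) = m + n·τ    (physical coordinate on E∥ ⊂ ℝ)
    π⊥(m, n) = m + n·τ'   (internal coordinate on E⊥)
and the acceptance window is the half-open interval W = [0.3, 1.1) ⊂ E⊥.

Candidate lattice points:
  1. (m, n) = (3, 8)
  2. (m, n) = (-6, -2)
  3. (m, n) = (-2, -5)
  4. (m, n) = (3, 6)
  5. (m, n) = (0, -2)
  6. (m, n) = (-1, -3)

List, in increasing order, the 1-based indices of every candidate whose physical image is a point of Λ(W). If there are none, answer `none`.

4, 5

τ' = (2−√8)/2 ≈ -0.4142.
#1 (3,8): internal coord 3 + (8)·τ' = -0.3137; -0.3137 ∉ [0.3, 1.1) → out
#2 (-6,-2): internal coord -6 + (-2)·τ' = -5.1716; -5.1716 ∉ [0.3, 1.1) → out
#3 (-2,-5): internal coord -2 + (-5)·τ' = +0.0711; +0.0711 ∉ [0.3, 1.1) → out
#4 (3,6): internal coord 3 + (6)·τ' = +0.5147; +0.5147 ∈ [0.3, 1.1) → IN Λ
#5 (0,-2): internal coord 0 + (-2)·τ' = +0.8284; +0.8284 ∈ [0.3, 1.1) → IN Λ
#6 (-1,-3): internal coord -1 + (-3)·τ' = +0.2426; +0.2426 ∉ [0.3, 1.1) → out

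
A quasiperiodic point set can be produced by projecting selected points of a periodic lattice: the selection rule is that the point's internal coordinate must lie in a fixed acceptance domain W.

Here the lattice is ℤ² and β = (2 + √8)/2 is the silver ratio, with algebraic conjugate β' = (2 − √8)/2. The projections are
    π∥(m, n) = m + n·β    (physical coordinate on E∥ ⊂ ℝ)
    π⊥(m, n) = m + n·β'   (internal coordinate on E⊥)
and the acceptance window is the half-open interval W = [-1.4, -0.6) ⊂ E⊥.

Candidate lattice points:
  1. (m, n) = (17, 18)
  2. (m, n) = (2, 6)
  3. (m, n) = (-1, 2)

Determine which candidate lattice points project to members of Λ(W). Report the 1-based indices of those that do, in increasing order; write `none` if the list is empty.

β' = (2−√8)/2 ≈ -0.414214.
[1] lift (17,18): star map gives 9.544156; window check -1.4 ≤ 9.544156 < -0.6 is false → out
[2] lift (2,6): star map gives -0.485281; window check -1.4 ≤ -0.485281 < -0.6 is false → out
[3] lift (-1,2): star map gives -1.828427; window check -1.4 ≤ -1.828427 < -0.6 is false → out

none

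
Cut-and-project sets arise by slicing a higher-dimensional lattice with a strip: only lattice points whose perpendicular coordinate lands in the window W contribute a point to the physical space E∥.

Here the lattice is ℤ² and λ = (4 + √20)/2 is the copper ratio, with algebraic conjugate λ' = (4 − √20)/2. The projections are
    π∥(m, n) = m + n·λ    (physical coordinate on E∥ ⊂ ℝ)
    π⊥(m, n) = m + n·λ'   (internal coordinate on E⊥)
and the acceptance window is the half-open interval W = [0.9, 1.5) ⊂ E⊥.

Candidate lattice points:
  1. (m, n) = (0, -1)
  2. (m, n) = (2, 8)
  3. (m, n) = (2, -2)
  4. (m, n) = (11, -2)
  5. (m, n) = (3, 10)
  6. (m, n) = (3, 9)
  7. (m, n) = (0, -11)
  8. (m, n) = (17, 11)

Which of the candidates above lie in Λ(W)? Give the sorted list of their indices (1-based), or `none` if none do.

none

λ' = (4−√20)/2 ≈ -0.236068.
[1] lift (0,-1): star map gives 0.236068; window check 0.9 ≤ 0.236068 < 1.5 is false → out
[2] lift (2,8): star map gives 0.111456; window check 0.9 ≤ 0.111456 < 1.5 is false → out
[3] lift (2,-2): star map gives 2.472136; window check 0.9 ≤ 2.472136 < 1.5 is false → out
[4] lift (11,-2): star map gives 11.472136; window check 0.9 ≤ 11.472136 < 1.5 is false → out
[5] lift (3,10): star map gives 0.639320; window check 0.9 ≤ 0.639320 < 1.5 is false → out
[6] lift (3,9): star map gives 0.875388; window check 0.9 ≤ 0.875388 < 1.5 is false → out
[7] lift (0,-11): star map gives 2.596748; window check 0.9 ≤ 2.596748 < 1.5 is false → out
[8] lift (17,11): star map gives 14.403252; window check 0.9 ≤ 14.403252 < 1.5 is false → out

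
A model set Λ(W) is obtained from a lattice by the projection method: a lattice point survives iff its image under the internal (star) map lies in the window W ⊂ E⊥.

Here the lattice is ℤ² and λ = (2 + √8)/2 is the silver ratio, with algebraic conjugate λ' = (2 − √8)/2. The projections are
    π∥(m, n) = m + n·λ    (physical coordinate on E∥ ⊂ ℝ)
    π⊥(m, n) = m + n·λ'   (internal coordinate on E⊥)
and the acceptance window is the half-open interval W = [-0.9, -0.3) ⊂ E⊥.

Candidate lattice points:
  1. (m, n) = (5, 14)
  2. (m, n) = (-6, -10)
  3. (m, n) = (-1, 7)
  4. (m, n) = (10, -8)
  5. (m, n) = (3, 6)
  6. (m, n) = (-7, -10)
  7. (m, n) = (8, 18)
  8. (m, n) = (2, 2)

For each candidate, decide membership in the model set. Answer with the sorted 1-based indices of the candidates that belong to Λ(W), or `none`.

Compute λ' = (2−√8)/2 = -0.41421, so π⊥(m,n) = m -0.41421·n.
candidate 1: (m,n)=(5,14) → π∥ = 5+14·λ ≈ 38.79899, π⊥ = 5+14·λ' ≈ -0.79899 ∈ [-0.9, -0.3) ⇒ IN Λ
candidate 2: (m,n)=(-6,-10) → π∥ = -6-10·λ ≈ -30.14214, π⊥ = -6-10·λ' ≈ -1.85786 ∉ [-0.9, -0.3) ⇒ out
candidate 3: (m,n)=(-1,7) → π∥ = -1+7·λ ≈ 15.89949, π⊥ = -1+7·λ' ≈ -3.89949 ∉ [-0.9, -0.3) ⇒ out
candidate 4: (m,n)=(10,-8) → π∥ = 10-8·λ ≈ -9.31371, π⊥ = 10-8·λ' ≈ 13.31371 ∉ [-0.9, -0.3) ⇒ out
candidate 5: (m,n)=(3,6) → π∥ = 3+6·λ ≈ 17.48528, π⊥ = 3+6·λ' ≈ 0.51472 ∉ [-0.9, -0.3) ⇒ out
candidate 6: (m,n)=(-7,-10) → π∥ = -7-10·λ ≈ -31.14214, π⊥ = -7-10·λ' ≈ -2.85786 ∉ [-0.9, -0.3) ⇒ out
candidate 7: (m,n)=(8,18) → π∥ = 8+18·λ ≈ 51.45584, π⊥ = 8+18·λ' ≈ 0.54416 ∉ [-0.9, -0.3) ⇒ out
candidate 8: (m,n)=(2,2) → π∥ = 2+2·λ ≈ 6.82843, π⊥ = 2+2·λ' ≈ 1.17157 ∉ [-0.9, -0.3) ⇒ out

1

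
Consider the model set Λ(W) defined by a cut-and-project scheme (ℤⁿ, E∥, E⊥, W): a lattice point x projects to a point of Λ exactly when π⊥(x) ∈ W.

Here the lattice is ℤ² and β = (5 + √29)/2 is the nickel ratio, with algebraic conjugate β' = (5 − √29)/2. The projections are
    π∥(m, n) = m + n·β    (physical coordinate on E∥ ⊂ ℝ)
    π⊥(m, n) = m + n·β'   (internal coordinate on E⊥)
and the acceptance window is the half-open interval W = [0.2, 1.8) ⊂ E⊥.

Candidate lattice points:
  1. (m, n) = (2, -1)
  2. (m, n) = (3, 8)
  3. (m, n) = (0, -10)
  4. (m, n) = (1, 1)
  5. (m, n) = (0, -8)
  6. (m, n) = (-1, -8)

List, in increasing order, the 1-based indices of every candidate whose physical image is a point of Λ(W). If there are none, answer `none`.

Compute β' = (5−√29)/2 = -0.1926, so π⊥(m,n) = m -0.1926·n.
candidate 1: (m,n)=(2,-1) → π∥ = 2-1·β ≈ -3.1926, π⊥ = 2-1·β' ≈ 2.1926 ∉ [0.2, 1.8) ⇒ out
candidate 2: (m,n)=(3,8) → π∥ = 3+8·β ≈ 44.5407, π⊥ = 3+8·β' ≈ 1.4593 ∈ [0.2, 1.8) ⇒ IN Λ
candidate 3: (m,n)=(0,-10) → π∥ = 0-10·β ≈ -51.9258, π⊥ = 0-10·β' ≈ 1.9258 ∉ [0.2, 1.8) ⇒ out
candidate 4: (m,n)=(1,1) → π∥ = 1+1·β ≈ 6.1926, π⊥ = 1+1·β' ≈ 0.8074 ∈ [0.2, 1.8) ⇒ IN Λ
candidate 5: (m,n)=(0,-8) → π∥ = 0-8·β ≈ -41.5407, π⊥ = 0-8·β' ≈ 1.5407 ∈ [0.2, 1.8) ⇒ IN Λ
candidate 6: (m,n)=(-1,-8) → π∥ = -1-8·β ≈ -42.5407, π⊥ = -1-8·β' ≈ 0.5407 ∈ [0.2, 1.8) ⇒ IN Λ

2, 4, 5, 6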